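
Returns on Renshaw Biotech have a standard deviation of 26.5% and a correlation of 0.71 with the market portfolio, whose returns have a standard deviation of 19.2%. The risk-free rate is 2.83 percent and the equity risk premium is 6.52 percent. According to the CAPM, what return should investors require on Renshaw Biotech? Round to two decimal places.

β = ρ × σ_i / σ_m = 0.71 × 26.5% / 19.2% = 0.9799
E(R) = 2.83% + 0.9799 × 6.52% = 9.22%

9.22%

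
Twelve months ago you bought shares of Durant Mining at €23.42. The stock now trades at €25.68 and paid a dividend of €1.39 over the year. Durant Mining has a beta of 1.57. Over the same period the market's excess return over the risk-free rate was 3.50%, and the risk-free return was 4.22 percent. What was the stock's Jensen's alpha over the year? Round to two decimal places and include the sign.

Realised HPR = (P1 + D1 − P0) / P0 = (25.68 + 1.39 − 23.42) / 23.42 = 3.65 / 23.42 = 15.5850%
CAPM required = R_f + β·MRP = 4.22% + 1.57 × 3.50% = 9.7150%
α = realised − required = 15.5850% − 9.7150% = +5.87%

+5.87%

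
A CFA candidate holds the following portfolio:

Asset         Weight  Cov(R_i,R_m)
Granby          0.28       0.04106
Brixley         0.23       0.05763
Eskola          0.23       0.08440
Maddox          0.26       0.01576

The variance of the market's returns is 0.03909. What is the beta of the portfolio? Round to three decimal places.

β_Granby = 0.04106 / 0.03909 = 1.0504
β_Brixley = 0.05763 / 0.03909 = 1.4743
β_Eskola = 0.08440 / 0.03909 = 2.1591
β_Maddox = 0.01576 / 0.03909 = 0.4032
β_P = Σ w_i β_i = 0.28×1.0504 + 0.23×1.4743 + 0.23×2.1591 + 0.26×0.4032 = 1.2346

1.235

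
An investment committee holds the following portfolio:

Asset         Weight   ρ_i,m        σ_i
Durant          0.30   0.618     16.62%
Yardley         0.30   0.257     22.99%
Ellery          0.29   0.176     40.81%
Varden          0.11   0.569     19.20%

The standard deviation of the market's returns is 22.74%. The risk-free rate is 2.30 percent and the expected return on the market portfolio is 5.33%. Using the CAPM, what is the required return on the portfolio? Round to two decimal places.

3.38%

β_Durant = 0.618 × 16.62% / 22.74% = 0.4517
β_Yardley = 0.257 × 22.99% / 22.74% = 0.2598
β_Ellery = 0.176 × 40.81% / 22.74% = 0.3159
β_Varden = 0.569 × 19.20% / 22.74% = 0.4804
β_P = Σ w_i β_i = 0.30×0.4517 + 0.30×0.2598 + 0.29×0.3159 + 0.11×0.4804 = 0.3579
MRP = 5.33% − 2.30% = 3.03%
E(R_P) = R_f + β_P × MRP = 2.30% + 0.3579 × 3.03% = 3.38%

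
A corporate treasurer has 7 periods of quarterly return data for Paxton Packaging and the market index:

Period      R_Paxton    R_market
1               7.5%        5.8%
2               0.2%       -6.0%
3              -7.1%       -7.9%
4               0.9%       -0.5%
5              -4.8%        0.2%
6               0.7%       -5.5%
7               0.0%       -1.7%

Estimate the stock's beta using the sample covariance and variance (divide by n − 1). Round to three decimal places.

0.668

Mean R_i = (7.5 + 0.2 − 7.1 + 0.9 − 4.8 + 0.7 + 0.0) / 7 = -0.3714%
Mean R_m = (5.8 − 6.0 − 7.9 − 0.5 + 0.2 − 5.5 − 1.7) / 7 = -2.2286%
Σ(R_i − R̄_i)(R_m − R̄_m) = 87.3357  ⇒  Cov = 87.3357 / 6 = 14.5560
Σ(R_m − R̄_m)² = 130.7143  ⇒  Var(R_m) = 130.7143 / 6 = 21.7857
β = Cov / Var(R_m) = 14.5560 / 21.7857 = 0.6681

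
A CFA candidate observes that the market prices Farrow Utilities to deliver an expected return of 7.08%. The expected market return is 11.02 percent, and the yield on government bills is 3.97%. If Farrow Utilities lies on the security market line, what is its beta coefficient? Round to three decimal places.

0.441

MRP = 11.02% − 3.97% = 7.05%
β = (E(R) − R_f) / MRP = (7.08% − 3.97%) / 7.05% = 3.11% / 7.05% = 0.441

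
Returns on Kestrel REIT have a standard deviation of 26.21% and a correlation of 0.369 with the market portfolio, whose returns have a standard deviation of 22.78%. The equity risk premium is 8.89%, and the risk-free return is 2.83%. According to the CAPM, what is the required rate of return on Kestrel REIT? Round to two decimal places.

β = ρ × σ_i / σ_m = 0.369 × 26.21% / 22.78% = 0.4246
E(R) = 2.83% + 0.4246 × 8.89% = 6.60%

6.60%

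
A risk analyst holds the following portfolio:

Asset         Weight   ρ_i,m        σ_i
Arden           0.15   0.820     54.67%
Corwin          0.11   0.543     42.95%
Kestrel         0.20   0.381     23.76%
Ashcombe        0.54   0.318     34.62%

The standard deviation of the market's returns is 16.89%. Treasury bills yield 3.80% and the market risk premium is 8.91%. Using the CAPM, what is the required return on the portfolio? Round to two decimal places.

β_Arden = 0.820 × 54.67% / 16.89% = 2.6542
β_Corwin = 0.543 × 42.95% / 16.89% = 1.3808
β_Kestrel = 0.381 × 23.76% / 16.89% = 0.5360
β_Ashcombe = 0.318 × 34.62% / 16.89% = 0.6518
β_P = Σ w_i β_i = 0.15×2.6542 + 0.11×1.3808 + 0.20×0.5360 + 0.54×0.6518 = 1.0092
E(R_P) = R_f + β_P × MRP = 3.80% + 1.0092 × 8.91% = 12.79%

12.79%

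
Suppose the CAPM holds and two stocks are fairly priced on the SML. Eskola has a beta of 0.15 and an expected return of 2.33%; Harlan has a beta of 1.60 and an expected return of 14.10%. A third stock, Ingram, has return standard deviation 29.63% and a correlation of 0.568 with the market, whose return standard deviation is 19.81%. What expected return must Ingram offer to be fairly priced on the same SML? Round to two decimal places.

MRP = (14.10% − 2.33%) / (1.60 − 0.15) = 8.1172%
R_f = 2.33% − 0.15 × 8.1172% = 1.1124%
β_Ingram = ρ·σ_i/σ_m = 0.568 × 29.63 / 19.81 = 0.8496
E(R_Ingram) = R_f + β × MRP = 1.1124% + 0.8496 × 8.1172% = 8.01%

8.01%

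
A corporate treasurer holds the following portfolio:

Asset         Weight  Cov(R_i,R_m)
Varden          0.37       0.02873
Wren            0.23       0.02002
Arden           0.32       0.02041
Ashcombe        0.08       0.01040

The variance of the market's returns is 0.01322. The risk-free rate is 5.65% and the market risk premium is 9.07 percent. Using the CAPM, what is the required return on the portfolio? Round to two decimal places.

21.15%

β_Varden = 0.02873 / 0.01322 = 2.1732
β_Wren = 0.02002 / 0.01322 = 1.5144
β_Arden = 0.02041 / 0.01322 = 1.5439
β_Ashcombe = 0.01040 / 0.01322 = 0.7867
β_P = Σ w_i β_i = 0.37×2.1732 + 0.23×1.5144 + 0.32×1.5439 + 0.08×0.7867 = 1.7094
E(R_P) = R_f + β_P × MRP = 5.65% + 1.7094 × 9.07% = 21.15%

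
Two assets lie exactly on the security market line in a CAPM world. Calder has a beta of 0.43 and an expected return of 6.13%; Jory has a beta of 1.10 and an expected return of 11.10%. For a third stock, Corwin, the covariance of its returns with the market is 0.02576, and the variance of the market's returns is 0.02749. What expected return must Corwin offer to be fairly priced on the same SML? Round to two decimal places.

9.89%

MRP = (11.10% − 6.13%) / (1.10 − 0.43) = 7.4179%
R_f = 6.13% − 0.43 × 7.4179% = 2.9403%
β_Corwin = Cov / Var(R_m) = 0.02576 / 0.02749 = 0.9371
E(R_Corwin) = R_f + β × MRP = 2.9403% + 0.9371 × 7.4179% = 9.89%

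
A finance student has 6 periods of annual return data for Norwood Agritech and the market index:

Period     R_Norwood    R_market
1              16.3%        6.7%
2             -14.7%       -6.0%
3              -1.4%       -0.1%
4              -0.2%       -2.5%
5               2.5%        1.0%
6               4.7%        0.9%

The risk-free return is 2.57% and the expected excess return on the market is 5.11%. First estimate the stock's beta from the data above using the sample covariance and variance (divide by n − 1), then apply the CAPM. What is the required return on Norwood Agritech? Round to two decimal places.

Mean R_i = (16.3 − 14.7 − 1.4 − 0.2 + 2.5 + 4.7) / 6 = 1.2000%
Mean R_m = (6.7 − 6.0 − 0.1 − 2.5 + 1.0 + 0.9) / 6 = 0.0000%
Σ(R_i − R̄_i)(R_m − R̄_m) = 204.7800  ⇒  Cov = 204.7800 / 5 = 40.9560
Σ(R_m − R̄_m)² = 88.9600  ⇒  Var(R_m) = 88.9600 / 5 = 17.7920
β = Cov / Var(R_m) = 40.9560 / 17.7920 = 2.3019
E(R) = R_f + β × MRP = 2.57% + 2.3019 × 5.11% = 14.33%

14.33%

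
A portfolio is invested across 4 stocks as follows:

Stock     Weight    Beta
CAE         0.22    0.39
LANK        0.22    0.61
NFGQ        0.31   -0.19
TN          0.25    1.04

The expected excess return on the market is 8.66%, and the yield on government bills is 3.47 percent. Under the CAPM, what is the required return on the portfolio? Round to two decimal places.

7.12%

β_P = Σ w_i β_i = 0.22×0.39 + 0.22×0.61 + 0.31×-0.19 + 0.25×1.04 = 0.4211
E(R_P) = R_f + β_P × MRP = 3.47% + 0.4211 × 8.66% = 7.12%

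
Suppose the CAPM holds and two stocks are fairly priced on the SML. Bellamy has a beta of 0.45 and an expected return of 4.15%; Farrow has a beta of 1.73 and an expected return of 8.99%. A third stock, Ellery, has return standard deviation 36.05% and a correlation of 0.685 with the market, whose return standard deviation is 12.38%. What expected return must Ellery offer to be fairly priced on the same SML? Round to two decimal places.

9.99%

MRP = (8.99% − 4.15%) / (1.73 − 0.45) = 3.7813%
R_f = 4.15% − 0.45 × 3.7813% = 2.4484%
β_Ellery = ρ·σ_i/σ_m = 0.685 × 36.05 / 12.38 = 1.9947
E(R_Ellery) = R_f + β × MRP = 2.4484% + 1.9947 × 3.7813% = 9.99%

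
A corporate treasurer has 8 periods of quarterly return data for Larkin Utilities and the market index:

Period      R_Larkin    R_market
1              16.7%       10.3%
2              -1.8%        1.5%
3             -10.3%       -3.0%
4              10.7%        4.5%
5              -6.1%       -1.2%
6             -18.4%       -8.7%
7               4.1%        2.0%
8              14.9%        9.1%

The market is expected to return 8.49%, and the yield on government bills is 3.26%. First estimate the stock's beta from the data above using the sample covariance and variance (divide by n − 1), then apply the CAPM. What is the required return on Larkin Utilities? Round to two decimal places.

Mean R_i = (16.7 − 1.8 − 10.3 + 10.7 − 6.1 − 18.4 + 4.1 + 14.9) / 8 = 1.2250%
Mean R_m = (10.3 + 1.5 − 3.0 + 4.5 − 1.2 − 8.7 + 2.0 + 9.1) / 8 = 1.8125%
Σ(R_i − R̄_i)(R_m − R̄_m) = 541.7875  ⇒  Cov = 541.7875 / 7 = 77.3982
Σ(R_m − R̄_m)² = 275.2488  ⇒  Var(R_m) = 275.2488 / 7 = 39.3213
β = Cov / Var(R_m) = 77.3982 / 39.3213 = 1.9684
MRP = 8.49% − 3.26% = 5.23%
E(R) = R_f + β × MRP = 3.26% + 1.9684 × 5.23% = 13.55%

13.55%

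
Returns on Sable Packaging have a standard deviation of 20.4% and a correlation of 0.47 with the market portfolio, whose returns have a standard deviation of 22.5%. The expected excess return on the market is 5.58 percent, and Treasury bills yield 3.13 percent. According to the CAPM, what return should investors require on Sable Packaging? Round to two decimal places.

β = ρ × σ_i / σ_m = 0.47 × 20.4% / 22.5% = 0.4261
E(R) = 3.13% + 0.4261 × 5.58% = 5.51%

5.51%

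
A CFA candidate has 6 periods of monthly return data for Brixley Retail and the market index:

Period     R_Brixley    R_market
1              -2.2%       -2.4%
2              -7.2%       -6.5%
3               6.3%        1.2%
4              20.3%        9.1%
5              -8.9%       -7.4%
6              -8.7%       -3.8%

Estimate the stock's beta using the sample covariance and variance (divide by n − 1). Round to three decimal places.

1.848

Mean R_i = (-2.2 − 7.2 + 6.3 + 20.3 − 8.9 − 8.7) / 6 = -0.0667%
Mean R_m = (-2.4 − 6.5 + 1.2 + 9.1 − 7.4 − 3.8) / 6 = -1.6333%
Σ(R_i − R̄_i)(R_m − R̄_m) = 342.6367  ⇒  Cov = 342.6367 / 5 = 68.5273
Σ(R_m − R̄_m)² = 185.4533  ⇒  Var(R_m) = 185.4533 / 5 = 37.0907
β = Cov / Var(R_m) = 68.5273 / 37.0907 = 1.8476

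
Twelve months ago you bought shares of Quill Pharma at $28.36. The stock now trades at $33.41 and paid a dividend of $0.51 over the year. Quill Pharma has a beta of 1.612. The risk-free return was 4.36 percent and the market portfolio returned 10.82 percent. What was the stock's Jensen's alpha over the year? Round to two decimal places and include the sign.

+4.83%

Realised HPR = (P1 + D1 − P0) / P0 = (33.41 + 0.51 − 28.36) / 28.36 = 5.56 / 28.36 = 19.6051%
MRP = 10.82% − 4.36% = 6.46%
CAPM required = R_f + β·MRP = 4.36% + 1.612 × 6.46% = 14.77352%
α = realised − required = 19.6051% − 14.77352% = +4.83%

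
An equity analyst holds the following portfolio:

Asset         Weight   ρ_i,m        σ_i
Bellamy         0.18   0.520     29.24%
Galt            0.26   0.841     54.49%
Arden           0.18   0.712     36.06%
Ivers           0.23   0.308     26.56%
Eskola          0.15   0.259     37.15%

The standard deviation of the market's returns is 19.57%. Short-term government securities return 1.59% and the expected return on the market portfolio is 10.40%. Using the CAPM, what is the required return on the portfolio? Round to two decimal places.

β_Bellamy = 0.520 × 29.24% / 19.57% = 0.7769
β_Galt = 0.841 × 54.49% / 19.57% = 2.3416
β_Arden = 0.712 × 36.06% / 19.57% = 1.3119
β_Ivers = 0.308 × 26.56% / 19.57% = 0.4180
β_Eskola = 0.259 × 37.15% / 19.57% = 0.4917
β_P = Σ w_i β_i = 0.18×0.7769 + 0.26×2.3416 + 0.18×1.3119 + 0.23×0.4180 + 0.15×0.4917 = 1.1547
MRP = 10.40% − 1.59% = 8.81%
E(R_P) = R_f + β_P × MRP = 1.59% + 1.1547 × 8.81% = 11.76%

11.76%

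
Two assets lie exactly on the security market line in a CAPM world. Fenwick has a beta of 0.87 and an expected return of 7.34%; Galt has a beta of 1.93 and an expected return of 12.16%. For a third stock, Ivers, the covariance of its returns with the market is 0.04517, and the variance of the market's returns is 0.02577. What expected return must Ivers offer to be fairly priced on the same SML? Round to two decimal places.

MRP = (12.16% − 7.34%) / (1.93 − 0.87) = 4.5472%
R_f = 7.34% − 0.87 × 4.5472% = 3.3839%
β_Ivers = Cov / Var(R_m) = 0.04517 / 0.02577 = 1.7528
E(R_Ivers) = R_f + β × MRP = 3.3839% + 1.7528 × 4.5472% = 11.35%

11.35%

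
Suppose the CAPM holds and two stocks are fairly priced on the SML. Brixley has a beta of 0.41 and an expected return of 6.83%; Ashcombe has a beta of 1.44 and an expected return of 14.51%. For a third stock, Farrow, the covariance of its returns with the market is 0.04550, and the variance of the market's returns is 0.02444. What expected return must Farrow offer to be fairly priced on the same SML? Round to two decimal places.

17.65%

MRP = (14.51% − 6.83%) / (1.44 − 0.41) = 7.4563%
R_f = 6.83% − 0.41 × 7.4563% = 3.7729%
β_Farrow = Cov / Var(R_m) = 0.04550 / 0.02444 = 1.8617
E(R_Farrow) = R_f + β × MRP = 3.7729% + 1.8617 × 7.4563% = 17.65%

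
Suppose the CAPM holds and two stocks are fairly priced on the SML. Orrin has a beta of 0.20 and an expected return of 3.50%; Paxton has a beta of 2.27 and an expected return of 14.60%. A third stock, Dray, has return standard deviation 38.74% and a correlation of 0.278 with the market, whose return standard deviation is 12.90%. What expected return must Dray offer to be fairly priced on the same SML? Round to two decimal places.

MRP = (14.60% − 3.50%) / (2.27 − 0.20) = 5.3623%
R_f = 3.50% − 0.20 × 5.3623% = 2.4275%
β_Dray = ρ·σ_i/σ_m = 0.278 × 38.74 / 12.90 = 0.8349
E(R_Dray) = R_f + β × MRP = 2.4275% + 0.8349 × 5.3623% = 6.90%

6.90%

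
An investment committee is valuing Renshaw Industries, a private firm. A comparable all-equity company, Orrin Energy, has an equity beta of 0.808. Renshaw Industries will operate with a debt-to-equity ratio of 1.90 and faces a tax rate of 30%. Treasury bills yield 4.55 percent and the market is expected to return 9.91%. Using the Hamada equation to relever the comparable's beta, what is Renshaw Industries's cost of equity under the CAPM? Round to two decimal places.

14.64%

β_L = β_U × [1 + (1 − t)(D/E)] = 0.808 × [1 + (1 − 0.30) × 1.90]
    = 0.808 × [1 + 0.70 × 1.90] = 0.808 × 2.3300 = 1.8826
MRP = 9.91% − 4.55% = 5.36%
E(R) = R_f + β_L × MRP = 4.55% + 1.8826 × 5.36% = 14.64%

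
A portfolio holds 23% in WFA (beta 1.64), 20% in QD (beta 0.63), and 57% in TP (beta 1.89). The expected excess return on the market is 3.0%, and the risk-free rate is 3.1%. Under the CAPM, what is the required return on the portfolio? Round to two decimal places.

β_P = Σ w_i β_i = 0.23×1.64 + 0.20×0.63 + 0.57×1.89 = 1.5805
E(R_P) = R_f + β_P × MRP = 3.1% + 1.5805 × 3.0% = 7.84%

7.84%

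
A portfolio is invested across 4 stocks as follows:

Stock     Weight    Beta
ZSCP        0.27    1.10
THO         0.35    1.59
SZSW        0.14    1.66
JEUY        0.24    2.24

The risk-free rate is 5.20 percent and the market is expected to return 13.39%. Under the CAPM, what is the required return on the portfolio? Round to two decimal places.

18.50%

β_P = Σ w_i β_i = 0.27×1.10 + 0.35×1.59 + 0.14×1.66 + 0.24×2.24 = 1.6235
MRP = 13.39% − 5.20% = 8.19%
E(R_P) = R_f + β_P × MRP = 5.20% + 1.6235 × 8.19% = 18.50%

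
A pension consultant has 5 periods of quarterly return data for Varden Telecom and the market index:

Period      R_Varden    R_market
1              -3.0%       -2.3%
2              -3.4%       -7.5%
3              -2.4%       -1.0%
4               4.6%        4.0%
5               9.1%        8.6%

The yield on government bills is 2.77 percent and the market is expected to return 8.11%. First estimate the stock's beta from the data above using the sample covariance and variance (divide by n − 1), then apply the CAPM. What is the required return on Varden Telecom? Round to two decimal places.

7.33%

Mean R_i = (-3.0 − 3.4 − 2.4 + 4.6 + 9.1) / 5 = 0.9800%
Mean R_m = (-2.3 − 7.5 − 1.0 + 4.0 + 8.6) / 5 = 0.3600%
Σ(R_i − R̄_i)(R_m − R̄_m) = 129.6960  ⇒  Cov = 129.6960 / 4 = 32.4240
Σ(R_m − R̄_m)² = 151.8520  ⇒  Var(R_m) = 151.8520 / 4 = 37.9630
β = Cov / Var(R_m) = 32.4240 / 37.9630 = 0.8541
MRP = 8.11% − 2.77% = 5.34%
E(R) = R_f + β × MRP = 2.77% + 0.8541 × 5.34% = 7.33%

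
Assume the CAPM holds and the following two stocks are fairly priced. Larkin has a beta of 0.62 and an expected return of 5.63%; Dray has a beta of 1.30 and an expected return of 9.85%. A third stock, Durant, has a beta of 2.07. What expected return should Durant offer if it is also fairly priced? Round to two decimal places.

14.63%

MRP (SML slope) = (9.85% − 5.63%) / (1.30 − 0.62) = 4.22% / 0.68 = 6.2059%
R_f (intercept) = 5.63% − 0.62 × 6.2059% = 1.7823%
E(R_Durant) = R_f + β × MRP = 1.7823% + 2.07 × 6.2059% = 14.63%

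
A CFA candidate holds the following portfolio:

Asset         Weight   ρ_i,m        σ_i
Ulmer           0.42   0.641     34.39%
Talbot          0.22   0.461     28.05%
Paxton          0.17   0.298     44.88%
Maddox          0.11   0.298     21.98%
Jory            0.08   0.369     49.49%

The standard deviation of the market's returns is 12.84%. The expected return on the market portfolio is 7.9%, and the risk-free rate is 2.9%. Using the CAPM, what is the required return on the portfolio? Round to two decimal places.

9.35%

β_Ulmer = 0.641 × 34.39% / 12.84% = 1.7168
β_Talbot = 0.461 × 28.05% / 12.84% = 1.0071
β_Paxton = 0.298 × 44.88% / 12.84% = 1.0416
β_Maddox = 0.298 × 21.98% / 12.84% = 0.5101
β_Jory = 0.369 × 49.49% / 12.84% = 1.4223
β_P = Σ w_i β_i = 0.42×1.7168 + 0.22×1.0071 + 0.17×1.0416 + 0.11×0.5101 + 0.08×1.4223 = 1.2896
MRP = 7.9% − 2.9% = 5.00%
E(R_P) = R_f + β_P × MRP = 2.9% + 1.2896 × 5.0% = 9.35%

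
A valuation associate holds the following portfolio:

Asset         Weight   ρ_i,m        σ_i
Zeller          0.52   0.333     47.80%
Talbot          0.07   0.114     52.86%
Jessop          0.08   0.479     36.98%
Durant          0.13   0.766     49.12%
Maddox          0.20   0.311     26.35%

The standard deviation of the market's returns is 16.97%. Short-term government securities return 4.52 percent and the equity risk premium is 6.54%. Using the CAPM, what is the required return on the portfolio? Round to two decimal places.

β_Zeller = 0.333 × 47.80% / 16.97% = 0.9380
β_Talbot = 0.114 × 52.86% / 16.97% = 0.3551
β_Jessop = 0.479 × 36.98% / 16.97% = 1.0438
β_Durant = 0.766 × 49.12% / 16.97% = 2.2172
β_Maddox = 0.311 × 26.35% / 16.97% = 0.4829
β_P = Σ w_i β_i = 0.52×0.9380 + 0.07×0.3551 + 0.08×1.0438 + 0.13×2.2172 + 0.20×0.4829 = 0.9809
E(R_P) = R_f + β_P × MRP = 4.52% + 0.9809 × 6.54% = 10.94%

10.94%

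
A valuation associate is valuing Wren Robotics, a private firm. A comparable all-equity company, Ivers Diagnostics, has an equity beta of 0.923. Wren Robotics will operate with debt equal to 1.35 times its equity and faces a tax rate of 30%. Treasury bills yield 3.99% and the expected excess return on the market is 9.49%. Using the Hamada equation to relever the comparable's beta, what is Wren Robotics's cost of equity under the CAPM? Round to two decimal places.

β_L = β_U × [1 + (1 − t)(D/E)] = 0.923 × [1 + (1 − 0.30) × 1.35]
    = 0.923 × [1 + 0.70 × 1.35] = 0.923 × 1.9450 = 1.7952
E(R) = R_f + β_L × MRP = 3.99% + 1.7952 × 9.49% = 21.03%

21.03%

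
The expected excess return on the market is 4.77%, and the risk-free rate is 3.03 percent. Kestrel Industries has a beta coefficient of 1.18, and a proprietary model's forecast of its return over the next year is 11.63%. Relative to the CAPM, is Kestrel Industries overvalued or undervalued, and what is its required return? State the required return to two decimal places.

Undervalued; required return 8.66%

Required return = R_f + β·MRP = 3.03% + 1.18 × 4.77% = 8.66%
Forecast 11.63% > required 8.66% → the stock plots above the SML → undervalued.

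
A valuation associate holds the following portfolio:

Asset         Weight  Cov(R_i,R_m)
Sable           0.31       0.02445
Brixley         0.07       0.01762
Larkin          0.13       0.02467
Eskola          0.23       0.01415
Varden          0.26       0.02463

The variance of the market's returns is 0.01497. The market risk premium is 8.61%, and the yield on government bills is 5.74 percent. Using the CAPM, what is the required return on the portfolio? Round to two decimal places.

18.21%

β_Sable = 0.02445 / 0.01497 = 1.6333
β_Brixley = 0.01762 / 0.01497 = 1.1770
β_Larkin = 0.02467 / 0.01497 = 1.6480
β_Eskola = 0.01415 / 0.01497 = 0.9452
β_Varden = 0.02463 / 0.01497 = 1.6453
β_P = Σ w_i β_i = 0.31×1.6333 + 0.07×1.1770 + 0.13×1.6480 + 0.23×0.9452 + 0.26×1.6453 = 1.4481
E(R_P) = R_f + β_P × MRP = 5.74% + 1.4481 × 8.61% = 18.21%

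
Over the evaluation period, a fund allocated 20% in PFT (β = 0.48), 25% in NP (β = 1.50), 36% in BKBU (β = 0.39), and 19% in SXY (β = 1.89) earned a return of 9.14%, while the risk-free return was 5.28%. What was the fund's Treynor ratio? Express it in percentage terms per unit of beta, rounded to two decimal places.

3.98%

β_P = 0.20×0.48 + 0.25×1.50 + 0.36×0.39 + 0.19×1.89 = 0.9705
Treynor = (R_P − R_f) / β_P = (9.14% − 5.28%) / 0.9705 = 3.86% / 0.9705 = 3.98%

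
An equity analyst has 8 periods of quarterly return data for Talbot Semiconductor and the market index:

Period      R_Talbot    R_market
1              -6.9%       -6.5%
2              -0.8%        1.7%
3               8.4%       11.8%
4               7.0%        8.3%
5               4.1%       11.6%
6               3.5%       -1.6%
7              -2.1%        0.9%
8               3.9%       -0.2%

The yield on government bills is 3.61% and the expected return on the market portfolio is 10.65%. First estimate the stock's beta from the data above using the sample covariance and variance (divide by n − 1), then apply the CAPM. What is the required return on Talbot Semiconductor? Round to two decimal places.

7.84%

Mean R_i = (-6.9 − 0.8 + 8.4 + 7.0 + 4.1 + 3.5 − 2.1 + 3.9) / 8 = 2.1375%
Mean R_m = (-6.5 + 1.7 + 11.8 + 8.3 + 11.6 − 1.6 + 0.9 − 0.2) / 8 = 3.2500%
Σ(R_i − R̄_i)(R_m − R̄_m) = 184.4250  ⇒  Cov = 184.4250 / 7 = 26.3464
Σ(R_m − R̄_m)² = 306.7400  ⇒  Var(R_m) = 306.7400 / 7 = 43.8200
β = Cov / Var(R_m) = 26.3464 / 43.8200 = 0.6012
MRP = 10.65% − 3.61% = 7.04%
E(R) = R_f + β × MRP = 3.61% + 0.6012 × 7.04% = 7.84%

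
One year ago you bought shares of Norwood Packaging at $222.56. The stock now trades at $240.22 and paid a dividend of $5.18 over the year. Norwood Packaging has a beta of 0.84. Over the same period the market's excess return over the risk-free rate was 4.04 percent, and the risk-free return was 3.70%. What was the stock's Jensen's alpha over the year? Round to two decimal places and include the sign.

Realised HPR = (P1 + D1 − P0) / P0 = (240.22 + 5.18 − 222.56) / 222.56 = 22.84 / 222.56 = 10.2624%
CAPM required = R_f + β·MRP = 3.70% + 0.84 × 4.04% = 7.0936%
α = realised − required = 10.2624% − 7.0936% = +3.17%

+3.17%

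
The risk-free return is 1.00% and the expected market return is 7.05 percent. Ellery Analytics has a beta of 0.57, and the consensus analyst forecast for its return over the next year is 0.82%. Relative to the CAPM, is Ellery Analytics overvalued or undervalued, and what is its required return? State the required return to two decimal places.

MRP = 7.05% − 1.00% = 6.05%
Required return = R_f + β·MRP = 1.00% + 0.57 × 6.05% = 4.45%
Forecast 0.82% < required 4.45% → the stock plots below the SML → overvalued.

Overvalued; required return 4.45%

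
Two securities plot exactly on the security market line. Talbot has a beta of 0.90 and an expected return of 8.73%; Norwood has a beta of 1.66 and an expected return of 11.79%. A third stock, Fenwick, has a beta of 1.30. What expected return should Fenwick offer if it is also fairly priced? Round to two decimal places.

MRP (SML slope) = (11.79% − 8.73%) / (1.66 − 0.90) = 3.06% / 0.76 = 4.0263%
R_f (intercept) = 8.73% − 0.90 × 4.0263% = 5.1063%
E(R_Fenwick) = R_f + β × MRP = 5.1063% + 1.30 × 4.0263% = 10.34%

10.34%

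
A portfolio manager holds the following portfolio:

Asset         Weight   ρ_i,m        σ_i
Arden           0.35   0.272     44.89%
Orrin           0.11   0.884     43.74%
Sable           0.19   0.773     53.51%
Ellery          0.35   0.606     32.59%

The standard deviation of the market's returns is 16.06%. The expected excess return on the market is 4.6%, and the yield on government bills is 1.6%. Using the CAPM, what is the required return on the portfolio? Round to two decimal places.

8.27%

β_Arden = 0.272 × 44.89% / 16.06% = 0.7603
β_Orrin = 0.884 × 43.74% / 16.06% = 2.4076
β_Sable = 0.773 × 53.51% / 16.06% = 2.5755
β_Ellery = 0.606 × 32.59% / 16.06% = 1.2297
β_P = Σ w_i β_i = 0.35×0.7603 + 0.11×2.4076 + 0.19×2.5755 + 0.35×1.2297 = 1.4507
E(R_P) = R_f + β_P × MRP = 1.6% + 1.4507 × 4.6% = 8.27%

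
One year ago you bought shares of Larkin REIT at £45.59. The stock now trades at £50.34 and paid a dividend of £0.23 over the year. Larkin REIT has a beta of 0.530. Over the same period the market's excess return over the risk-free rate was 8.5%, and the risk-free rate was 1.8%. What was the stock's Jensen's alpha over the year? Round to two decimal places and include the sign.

Realised HPR = (P1 + D1 − P0) / P0 = (50.34 + 0.23 − 45.59) / 45.59 = 4.98 / 45.59 = 10.9234%
CAPM required = R_f + β·MRP = 1.8% + 0.530 × 8.5% = 6.3050%
α = realised − required = 10.9234% − 6.3050% = +4.62%

+4.62%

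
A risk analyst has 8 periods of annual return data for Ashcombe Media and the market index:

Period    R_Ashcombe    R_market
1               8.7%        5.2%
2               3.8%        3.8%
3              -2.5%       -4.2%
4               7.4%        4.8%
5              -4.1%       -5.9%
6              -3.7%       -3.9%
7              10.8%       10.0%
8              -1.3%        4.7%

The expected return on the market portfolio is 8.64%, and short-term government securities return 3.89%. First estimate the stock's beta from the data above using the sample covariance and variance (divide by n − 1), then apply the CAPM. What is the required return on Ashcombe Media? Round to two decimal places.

8.30%

Mean R_i = (8.7 + 3.8 − 2.5 + 7.4 − 4.1 − 3.7 + 10.8 − 1.3) / 8 = 2.3875%
Mean R_m = (5.2 + 3.8 − 4.2 + 4.8 − 5.9 − 3.9 + 10.0 + 4.7) / 8 = 1.8125%
Σ(R_i − R̄_i)(R_m − R̄_m) = 211.5913  ⇒  Cov = 211.5913 / 7 = 30.2273
Σ(R_m − R̄_m)² = 227.9888  ⇒  Var(R_m) = 227.9888 / 7 = 32.5698
β = Cov / Var(R_m) = 30.2273 / 32.5698 = 0.9281
MRP = 8.64% − 3.89% = 4.75%
E(R) = R_f + β × MRP = 3.89% + 0.9281 × 4.75% = 8.30%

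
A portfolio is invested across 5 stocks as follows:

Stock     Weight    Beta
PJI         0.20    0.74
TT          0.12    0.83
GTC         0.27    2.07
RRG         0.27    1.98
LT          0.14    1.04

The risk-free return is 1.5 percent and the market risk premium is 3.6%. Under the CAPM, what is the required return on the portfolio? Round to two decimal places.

β_P = Σ w_i β_i = 0.20×0.74 + 0.12×0.83 + 0.27×2.07 + 0.27×1.98 + 0.14×1.04 = 1.4867
E(R_P) = R_f + β_P × MRP = 1.5% + 1.4867 × 3.6% = 6.85%

6.85%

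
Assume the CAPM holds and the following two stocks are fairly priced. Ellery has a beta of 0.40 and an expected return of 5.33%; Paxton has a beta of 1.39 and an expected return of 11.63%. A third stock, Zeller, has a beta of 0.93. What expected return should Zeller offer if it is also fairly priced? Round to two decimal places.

MRP (SML slope) = (11.63% − 5.33%) / (1.39 − 0.40) = 6.30% / 0.99 = 6.3636%
R_f (intercept) = 5.33% − 0.40 × 6.3636% = 2.7846%
E(R_Zeller) = R_f + β × MRP = 2.7846% + 0.93 × 6.3636% = 8.70%

8.70%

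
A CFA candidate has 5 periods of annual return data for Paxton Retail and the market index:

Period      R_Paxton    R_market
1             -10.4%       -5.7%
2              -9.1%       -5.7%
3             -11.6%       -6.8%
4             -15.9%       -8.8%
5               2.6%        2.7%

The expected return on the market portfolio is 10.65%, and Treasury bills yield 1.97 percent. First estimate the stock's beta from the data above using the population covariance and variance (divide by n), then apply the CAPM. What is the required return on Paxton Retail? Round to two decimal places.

Mean R_i = (-10.4 − 9.1 − 11.6 − 15.9 + 2.6) / 5 = -8.8800%
Mean R_m = (-5.7 − 5.7 − 6.8 − 8.8 + 2.7) / 5 = -4.8600%
Σ(R_i − R̄_i)(R_m − R̄_m) = 121.1860  ⇒  Cov = 121.1860 / 5 = 24.2372
Σ(R_m − R̄_m)² = 77.8520  ⇒  Var(R_m) = 77.8520 / 5 = 15.5704
β = Cov / Var(R_m) = 24.2372 / 15.5704 = 1.5566
MRP = 10.65% − 1.97% = 8.68%
E(R) = R_f + β × MRP = 1.97% + 1.5566 × 8.68% = 15.48%

15.48%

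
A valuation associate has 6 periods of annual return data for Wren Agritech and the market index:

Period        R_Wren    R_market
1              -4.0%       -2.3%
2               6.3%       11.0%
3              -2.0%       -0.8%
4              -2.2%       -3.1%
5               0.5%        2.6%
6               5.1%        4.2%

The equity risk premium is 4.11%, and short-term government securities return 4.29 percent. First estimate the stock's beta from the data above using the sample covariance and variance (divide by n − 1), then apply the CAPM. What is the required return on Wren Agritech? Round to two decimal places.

7.33%

Mean R_i = (-4.0 + 6.3 − 2.0 − 2.2 + 0.5 + 5.1) / 6 = 0.6167%
Mean R_m = (-2.3 + 11.0 − 0.8 − 3.1 + 2.6 + 4.2) / 6 = 1.9333%
Σ(R_i − R̄_i)(R_m − R̄_m) = 102.4867  ⇒  Cov = 102.4867 / 5 = 20.4973
Σ(R_m − R̄_m)² = 138.5133  ⇒  Var(R_m) = 138.5133 / 5 = 27.7027
β = Cov / Var(R_m) = 20.4973 / 27.7027 = 0.7399
E(R) = R_f + β × MRP = 4.29% + 0.7399 × 4.11% = 7.33%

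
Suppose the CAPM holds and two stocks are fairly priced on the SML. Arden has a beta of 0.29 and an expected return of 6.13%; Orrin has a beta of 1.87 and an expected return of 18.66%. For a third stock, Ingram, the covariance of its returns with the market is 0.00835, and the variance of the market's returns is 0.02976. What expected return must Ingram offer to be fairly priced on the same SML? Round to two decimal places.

6.06%

MRP = (18.66% − 6.13%) / (1.87 − 0.29) = 7.9304%
R_f = 6.13% − 0.29 × 7.9304% = 3.8302%
β_Ingram = Cov / Var(R_m) = 0.00835 / 0.02976 = 0.2806
E(R_Ingram) = R_f + β × MRP = 3.8302% + 0.2806 × 7.9304% = 6.06%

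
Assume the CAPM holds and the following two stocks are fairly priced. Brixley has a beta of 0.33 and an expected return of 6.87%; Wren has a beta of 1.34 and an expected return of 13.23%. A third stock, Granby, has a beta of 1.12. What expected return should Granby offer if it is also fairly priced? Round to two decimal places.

MRP (SML slope) = (13.23% − 6.87%) / (1.34 − 0.33) = 6.36% / 1.01 = 6.2970%
R_f (intercept) = 6.87% − 0.33 × 6.2970% = 4.7920%
E(R_Granby) = R_f + β × MRP = 4.7920% + 1.12 × 6.2970% = 11.84%

11.84%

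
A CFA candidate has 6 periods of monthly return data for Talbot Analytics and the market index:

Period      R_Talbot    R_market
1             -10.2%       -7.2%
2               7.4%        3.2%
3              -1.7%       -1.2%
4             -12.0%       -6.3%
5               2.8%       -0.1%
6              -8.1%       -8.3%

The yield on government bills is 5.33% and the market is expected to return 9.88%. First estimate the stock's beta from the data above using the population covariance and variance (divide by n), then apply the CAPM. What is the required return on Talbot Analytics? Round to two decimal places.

12.59%

Mean R_i = (-10.2 + 7.4 − 1.7 − 12.0 + 2.8 − 8.1) / 6 = -3.6333%
Mean R_m = (-7.2 + 3.2 − 1.2 − 6.3 − 0.1 − 8.3) / 6 = -3.3167%
Σ(R_i − R̄_i)(R_m − R̄_m) = 169.4067  ⇒  Cov = 169.4067 / 6 = 28.2345
Σ(R_m − R̄_m)² = 106.1083  ⇒  Var(R_m) = 106.1083 / 6 = 17.6847
β = Cov / Var(R_m) = 28.2345 / 17.6847 = 1.5965
MRP = 9.88% − 5.33% = 4.55%
E(R) = R_f + β × MRP = 5.33% + 1.5965 × 4.55% = 12.59%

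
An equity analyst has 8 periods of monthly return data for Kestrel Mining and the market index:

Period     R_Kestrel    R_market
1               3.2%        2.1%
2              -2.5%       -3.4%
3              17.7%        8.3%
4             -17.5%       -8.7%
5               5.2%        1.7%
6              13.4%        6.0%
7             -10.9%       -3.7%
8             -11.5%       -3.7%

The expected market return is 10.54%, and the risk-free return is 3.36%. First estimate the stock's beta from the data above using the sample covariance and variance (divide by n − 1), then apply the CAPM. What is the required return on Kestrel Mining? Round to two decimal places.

Mean R_i = (3.2 − 2.5 + 17.7 − 17.5 + 5.2 + 13.4 − 10.9 − 11.5) / 8 = -0.3625%
Mean R_m = (2.1 − 3.4 + 8.3 − 8.7 + 1.7 + 6.0 − 3.7 − 3.7) / 8 = -0.1750%
Σ(R_i − R̄_i)(R_m − R̄_m) = 485.9925  ⇒  Cov = 485.9925 / 7 = 69.4275
Σ(R_m − R̄_m)² = 226.5750  ⇒  Var(R_m) = 226.5750 / 7 = 32.3679
β = Cov / Var(R_m) = 69.4275 / 32.3679 = 2.1449
MRP = 10.54% − 3.36% = 7.18%
E(R) = R_f + β × MRP = 3.36% + 2.1449 × 7.18% = 18.76%

18.76%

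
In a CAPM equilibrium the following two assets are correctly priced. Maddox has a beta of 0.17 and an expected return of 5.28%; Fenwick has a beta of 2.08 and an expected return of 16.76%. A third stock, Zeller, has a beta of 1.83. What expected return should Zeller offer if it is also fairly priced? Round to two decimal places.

MRP (SML slope) = (16.76% − 5.28%) / (2.08 − 0.17) = 11.48% / 1.91 = 6.0105%
R_f (intercept) = 5.28% − 0.17 × 6.0105% = 4.2582%
E(R_Zeller) = R_f + β × MRP = 4.2582% + 1.83 × 6.0105% = 15.26%

15.26%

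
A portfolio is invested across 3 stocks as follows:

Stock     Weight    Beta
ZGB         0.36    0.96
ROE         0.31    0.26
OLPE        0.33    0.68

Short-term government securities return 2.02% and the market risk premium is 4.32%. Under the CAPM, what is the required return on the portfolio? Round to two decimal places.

4.83%

β_P = Σ w_i β_i = 0.36×0.96 + 0.31×0.26 + 0.33×0.68 = 0.6506
E(R_P) = R_f + β_P × MRP = 2.02% + 0.6506 × 4.32% = 4.83%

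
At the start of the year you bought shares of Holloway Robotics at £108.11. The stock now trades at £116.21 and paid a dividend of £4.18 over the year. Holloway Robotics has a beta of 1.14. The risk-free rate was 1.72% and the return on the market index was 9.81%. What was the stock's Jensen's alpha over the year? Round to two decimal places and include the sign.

Realised HPR = (P1 + D1 − P0) / P0 = (116.21 + 4.18 − 108.11) / 108.11 = 12.28 / 108.11 = 11.3588%
MRP = 9.81% − 1.72% = 8.09%
CAPM required = R_f + β·MRP = 1.72% + 1.14 × 8.09% = 10.9426%
α = realised − required = 11.3588% − 10.9426% = +0.42%

+0.42%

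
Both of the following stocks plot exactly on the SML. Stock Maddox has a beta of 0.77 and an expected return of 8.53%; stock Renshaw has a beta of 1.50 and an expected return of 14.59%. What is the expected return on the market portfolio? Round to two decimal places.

10.44%

Both satisfy E(R) = R_f + β·MRP, so the slope of the SML is
MRP = (14.59% − 8.53%) / (1.50 − 0.77) = 6.06% / 0.73 = 8.3014%
R_f = E(R_Maddox) − β_Maddox·MRP = 8.53% − 0.77 × 8.3014% = 2.1379%
E(R_m) = R_f + MRP = 2.1379% + 8.3014% = 10.44%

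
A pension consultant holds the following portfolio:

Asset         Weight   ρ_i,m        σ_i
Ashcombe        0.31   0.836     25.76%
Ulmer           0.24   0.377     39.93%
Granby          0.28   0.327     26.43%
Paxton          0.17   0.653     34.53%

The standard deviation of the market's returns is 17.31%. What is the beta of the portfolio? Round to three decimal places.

0.956

β_Ashcombe = 0.836 × 25.76% / 17.31% = 1.2441
β_Ulmer = 0.377 × 39.93% / 17.31% = 0.8696
β_Granby = 0.327 × 26.43% / 17.31% = 0.4993
β_Paxton = 0.653 × 34.53% / 17.31% = 1.3026
β_P = Σ w_i β_i = 0.31×1.2441 + 0.24×0.8696 + 0.28×0.4993 + 0.17×1.3026 = 0.9556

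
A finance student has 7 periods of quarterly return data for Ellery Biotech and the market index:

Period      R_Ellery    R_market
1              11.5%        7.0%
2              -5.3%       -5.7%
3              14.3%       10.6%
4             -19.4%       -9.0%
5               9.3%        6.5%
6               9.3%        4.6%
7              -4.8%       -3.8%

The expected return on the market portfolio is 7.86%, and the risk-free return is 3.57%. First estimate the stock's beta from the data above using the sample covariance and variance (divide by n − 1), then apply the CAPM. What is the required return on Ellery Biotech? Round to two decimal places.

Mean R_i = (11.5 − 5.3 + 14.3 − 19.4 + 9.3 + 9.3 − 4.8) / 7 = 2.1286%
Mean R_m = (7.0 − 5.7 + 10.6 − 9.0 + 6.5 + 4.6 − 3.8) / 7 = 1.4571%
Σ(R_i − R̄_i)(R_m − R̄_m) = 536.6486  ⇒  Cov = 536.6486 / 6 = 89.4414
Σ(R_m − R̄_m)² = 337.8371  ⇒  Var(R_m) = 337.8371 / 6 = 56.3062
β = Cov / Var(R_m) = 89.4414 / 56.3062 = 1.5885
MRP = 7.86% − 3.57% = 4.29%
E(R) = R_f + β × MRP = 3.57% + 1.5885 × 4.29% = 10.38%

10.38%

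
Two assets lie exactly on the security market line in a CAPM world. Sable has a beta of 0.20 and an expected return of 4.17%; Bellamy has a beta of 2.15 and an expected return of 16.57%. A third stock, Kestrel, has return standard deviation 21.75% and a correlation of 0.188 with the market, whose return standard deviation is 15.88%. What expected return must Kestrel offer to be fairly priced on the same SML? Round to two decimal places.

MRP = (16.57% − 4.17%) / (2.15 − 0.20) = 6.3590%
R_f = 4.17% − 0.20 × 6.3590% = 2.8982%
β_Kestrel = ρ·σ_i/σ_m = 0.188 × 21.75 / 15.88 = 0.2575
E(R_Kestrel) = R_f + β × MRP = 2.8982% + 0.2575 × 6.3590% = 4.54%

4.54%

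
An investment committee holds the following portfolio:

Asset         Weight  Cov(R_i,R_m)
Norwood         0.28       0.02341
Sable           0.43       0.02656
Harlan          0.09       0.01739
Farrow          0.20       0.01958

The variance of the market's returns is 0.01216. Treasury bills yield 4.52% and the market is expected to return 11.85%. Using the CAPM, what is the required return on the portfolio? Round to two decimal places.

β_Norwood = 0.02341 / 0.01216 = 1.9252
β_Sable = 0.02656 / 0.01216 = 2.1842
β_Harlan = 0.01739 / 0.01216 = 1.4301
β_Farrow = 0.01958 / 0.01216 = 1.6102
β_P = Σ w_i β_i = 0.28×1.9252 + 0.43×2.1842 + 0.09×1.4301 + 0.20×1.6102 = 1.9290
MRP = 11.85% − 4.52% = 7.33%
E(R_P) = R_f + β_P × MRP = 4.52% + 1.9290 × 7.33% = 18.66%

18.66%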